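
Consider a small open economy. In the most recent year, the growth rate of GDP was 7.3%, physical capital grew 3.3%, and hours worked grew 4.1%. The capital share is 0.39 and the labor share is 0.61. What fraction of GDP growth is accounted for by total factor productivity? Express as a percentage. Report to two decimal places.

Total factor productivity accounted for 48.11% of growth.

Labor's share = 1 − 0.39 = 0.61.
Physical capital: 0.39 × 3.3 = 1.287 pp.
Hours worked: 0.61 × 4.1 = 2.501 pp.
TFP growth = 7.3 − 3.788 = 3.512%.
TFP share of growth = 3.512 / 7.3 × 100 = 48.1096%.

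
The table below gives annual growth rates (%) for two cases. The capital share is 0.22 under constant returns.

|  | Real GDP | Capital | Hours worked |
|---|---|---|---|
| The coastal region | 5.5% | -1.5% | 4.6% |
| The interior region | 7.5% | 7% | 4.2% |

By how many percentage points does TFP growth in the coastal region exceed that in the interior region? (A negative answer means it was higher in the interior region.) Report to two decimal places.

-0.44 percentage points

Labor's share = 1 − 0.22 = 0.78.
The coastal region: TFP = 5.5 + 0.33 − 3.588 = 2.242%.
The interior region: TFP = 7.5 − 1.54 − 3.276 = 2.684%.
Difference = 2.242 − (2.684) = -0.442 pp.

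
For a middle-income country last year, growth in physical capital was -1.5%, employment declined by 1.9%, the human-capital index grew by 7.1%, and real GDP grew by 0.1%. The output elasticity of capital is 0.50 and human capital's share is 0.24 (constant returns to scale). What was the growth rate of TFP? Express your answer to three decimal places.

-0.360%

Labor's share = 1 − 0.5 − 0.24 = 0.26.
Physical capital: 0.5 × (-1.5) = -0.75 pp.
The human-capital index: 0.24 × 7.1 = 1.704 pp.
Employment: 0.26 × (-1.9) = -0.494 pp.
TFP growth = 0.1 − 0.46 = -0.36%.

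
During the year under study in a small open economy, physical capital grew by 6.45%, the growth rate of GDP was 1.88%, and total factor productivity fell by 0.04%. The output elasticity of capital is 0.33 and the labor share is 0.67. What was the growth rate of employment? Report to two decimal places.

-0.31%

Labor's share = 1 − 0.33 = 0.67.
gY = gA + 0.33×6.45 + 0.67×g.
0.67×g = 1.88 + 0.04 − 2.1285 = -0.2085.
g = -0.2085 / 0.67 = -0.3112%.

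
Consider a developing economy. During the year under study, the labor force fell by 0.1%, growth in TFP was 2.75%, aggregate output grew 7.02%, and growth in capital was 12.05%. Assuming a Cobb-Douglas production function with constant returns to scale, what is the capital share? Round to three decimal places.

gY = gA + α·gK + (1−α)·gL, so gY − gA − gL = α(gK − gL).
7.02 − 2.75 + 0.1 = α × (12.05 − (-0.1)).
4.37 = 12.15 α, so α = 0.35967.

0.360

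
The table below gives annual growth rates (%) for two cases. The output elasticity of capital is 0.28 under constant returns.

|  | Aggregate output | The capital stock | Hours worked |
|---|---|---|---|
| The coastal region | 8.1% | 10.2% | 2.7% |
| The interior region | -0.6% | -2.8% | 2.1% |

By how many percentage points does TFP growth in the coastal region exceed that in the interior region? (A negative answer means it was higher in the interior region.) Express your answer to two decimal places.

Labor's share = 1 − 0.28 = 0.72.
The coastal region: TFP = 8.1 − 2.856 − 1.944 = 3.3%.
The interior region: TFP = -0.6 + 0.784 − 1.512 = -1.328%.
Difference = 3.3 − (-1.328) = 4.628 pp.

4.63 percentage points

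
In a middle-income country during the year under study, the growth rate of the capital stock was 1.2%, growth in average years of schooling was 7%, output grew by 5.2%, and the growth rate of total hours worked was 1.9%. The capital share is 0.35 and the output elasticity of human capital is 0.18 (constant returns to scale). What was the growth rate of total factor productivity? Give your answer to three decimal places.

Total factor productivity growth was 2.627%.

Labor's share = 1 − 0.35 − 0.18 = 0.47.
The capital stock: 0.35 × 1.2 = 0.42 pp.
Average years of schooling: 0.18 × 7 = 1.26 pp.
Total hours worked: 0.47 × 1.9 = 0.893 pp.
TFP growth = 5.2 − 2.573 = 2.627%.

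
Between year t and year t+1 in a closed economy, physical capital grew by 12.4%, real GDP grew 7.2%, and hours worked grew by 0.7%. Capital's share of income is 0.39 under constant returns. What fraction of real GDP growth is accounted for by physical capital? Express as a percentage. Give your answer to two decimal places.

67.17%

Physical capital contributed 0.39 × 12.4 = 4.836 pp.
Share of growth = 4.836 / 7.2 × 100 = 67.1667%.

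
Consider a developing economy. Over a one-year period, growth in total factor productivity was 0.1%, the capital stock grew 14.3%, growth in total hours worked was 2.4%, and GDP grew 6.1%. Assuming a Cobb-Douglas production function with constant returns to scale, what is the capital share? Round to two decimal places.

gY = gA + α·gK + (1−α)·gL, so gY − gA − gL = α(gK − gL).
6.1 − 0.1 − 2.4 = α × (14.3 − 2.4).
3.6 = 11.9 α, so α = 0.3025.

The capital share is 0.30.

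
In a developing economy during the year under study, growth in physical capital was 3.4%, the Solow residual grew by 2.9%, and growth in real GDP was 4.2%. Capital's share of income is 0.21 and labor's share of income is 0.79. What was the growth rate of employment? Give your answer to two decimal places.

Employment grew 0.74%.

Labor's share = 1 − 0.21 = 0.79.
gY = gA + 0.21×3.4 + 0.79×g.
0.79×g = 4.2 − 2.9 − 0.714 = 0.586.
g = 0.586 / 0.79 = 0.7418%.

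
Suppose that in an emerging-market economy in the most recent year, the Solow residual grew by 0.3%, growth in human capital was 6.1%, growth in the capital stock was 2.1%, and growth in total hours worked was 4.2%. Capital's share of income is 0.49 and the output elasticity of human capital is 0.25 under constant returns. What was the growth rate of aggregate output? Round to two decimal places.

3.95%

Labor's share = 1 − 0.49 − 0.25 = 0.26.
The capital stock: 0.49 × 2.1 = 1.029 pp.
Human capital: 0.25 × 6.1 = 1.525 pp.
Total hours worked: 0.26 × 4.2 = 1.092 pp.
Output growth = 0.3 + 3.646 = 3.946%.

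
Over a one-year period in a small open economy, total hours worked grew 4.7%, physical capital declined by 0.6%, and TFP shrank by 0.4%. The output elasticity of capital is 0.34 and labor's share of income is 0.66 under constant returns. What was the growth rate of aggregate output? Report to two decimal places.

2.50%

Labor's share = 1 − 0.34 = 0.66.
Physical capital: 0.34 × (-0.6) = -0.204 pp.
Total hours worked: 0.66 × 4.7 = 3.102 pp.
Output growth = -0.4 + 2.898 = 2.498%.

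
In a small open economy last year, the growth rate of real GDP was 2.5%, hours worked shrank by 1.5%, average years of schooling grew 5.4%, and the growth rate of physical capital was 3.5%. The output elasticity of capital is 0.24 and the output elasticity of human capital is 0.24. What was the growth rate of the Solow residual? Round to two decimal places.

Labor's share = 1 − 0.24 − 0.24 = 0.52.
Physical capital: 0.24 × 3.5 = 0.84 pp.
Average years of schooling: 0.24 × 5.4 = 1.296 pp.
Hours worked: 0.52 × (-1.5) = -0.78 pp.
TFP growth = 2.5 − 1.356 = 1.144%.

The Solow residual grew 1.14%.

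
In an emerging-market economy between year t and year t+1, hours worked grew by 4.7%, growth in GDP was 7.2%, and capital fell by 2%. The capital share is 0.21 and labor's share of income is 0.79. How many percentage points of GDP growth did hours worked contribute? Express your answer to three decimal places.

Labor's share = 1 − 0.21 = 0.79.
Contribution = share × growth = 0.79 × 4.7 = 3.713 pp.

3.713 pp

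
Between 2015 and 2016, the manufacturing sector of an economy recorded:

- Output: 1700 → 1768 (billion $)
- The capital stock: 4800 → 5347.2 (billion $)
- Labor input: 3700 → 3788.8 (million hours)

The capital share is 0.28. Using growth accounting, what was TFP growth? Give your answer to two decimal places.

-0.92%

Output growth = (1768 − 1700) / 1700 = 4%.
The capital stock growth = (5347.2 − 4800) / 4800 = 11.4%.
Labor input growth = (3788.8 − 3700) / 3700 = 2.4%.
Labor's share = 1 − 0.28 = 0.72.
The capital stock: 0.28 × 11.4 = 3.192 pp.
Labor input: 0.72 × 2.4 = 1.728 pp.
TFP growth = 4 − 4.92 = -0.92%.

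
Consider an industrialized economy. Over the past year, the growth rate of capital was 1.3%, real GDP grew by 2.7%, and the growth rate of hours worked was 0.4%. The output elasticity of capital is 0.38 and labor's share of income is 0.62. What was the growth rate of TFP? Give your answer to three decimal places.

Labor's share = 1 − 0.38 = 0.62.
Capital: 0.38 × 1.3 = 0.494 pp.
Hours worked: 0.62 × 0.4 = 0.248 pp.
TFP growth = 2.7 − 0.742 = 1.958%.

TFP grew 1.958%.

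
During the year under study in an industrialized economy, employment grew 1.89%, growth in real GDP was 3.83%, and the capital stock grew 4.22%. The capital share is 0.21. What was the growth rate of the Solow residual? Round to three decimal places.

The Solow residual growth was 1.451%.

Labor's share = 1 − 0.21 = 0.79.
The capital stock: 0.21 × 4.22 = 0.8862 pp.
Employment: 0.79 × 1.89 = 1.4931 pp.
TFP growth = 3.83 − 2.3793 = 1.4507%.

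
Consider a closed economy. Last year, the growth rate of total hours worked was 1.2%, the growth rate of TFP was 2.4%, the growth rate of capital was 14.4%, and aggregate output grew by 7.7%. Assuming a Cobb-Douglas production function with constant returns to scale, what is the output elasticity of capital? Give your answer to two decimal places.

gY = gA + α·gK + (1−α)·gL, so gY − gA − gL = α(gK − gL).
7.7 − 2.4 − 1.2 = α × (14.4 − 1.2).
4.1 = 13.2 α, so α = 0.3106.

The output elasticity of capital is 0.31.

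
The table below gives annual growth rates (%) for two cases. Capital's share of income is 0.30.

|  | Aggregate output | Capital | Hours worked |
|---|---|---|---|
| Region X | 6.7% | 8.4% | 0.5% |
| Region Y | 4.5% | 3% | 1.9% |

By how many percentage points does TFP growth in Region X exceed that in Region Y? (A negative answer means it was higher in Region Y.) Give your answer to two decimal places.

Labor's share = 1 − 0.3 = 0.7.
Region X: TFP = 6.7 − 2.52 − 0.35 = 3.83%.
Region Y: TFP = 4.5 − 0.9 − 1.33 = 2.27%.
Difference = 3.83 − (2.27) = 1.56 pp.

1.56 percentage points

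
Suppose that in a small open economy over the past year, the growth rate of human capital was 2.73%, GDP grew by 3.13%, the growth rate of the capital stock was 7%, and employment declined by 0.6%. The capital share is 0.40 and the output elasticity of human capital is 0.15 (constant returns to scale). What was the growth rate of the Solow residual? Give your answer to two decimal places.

0.19%

Labor's share = 1 − 0.4 − 0.15 = 0.45.
The capital stock: 0.4 × 7 = 2.8 pp.
Human capital: 0.15 × 2.73 = 0.4095 pp.
Employment: 0.45 × (-0.6) = -0.27 pp.
TFP growth = 3.13 − 2.9395 = 0.1905%.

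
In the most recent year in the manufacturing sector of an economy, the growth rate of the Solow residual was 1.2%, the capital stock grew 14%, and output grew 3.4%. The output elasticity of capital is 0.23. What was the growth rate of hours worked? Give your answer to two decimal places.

-1.32%

Labor's share = 1 − 0.23 = 0.77.
gY = gA + 0.23×14 + 0.77×g.
0.77×g = 3.4 − 1.2 − 3.22 = -1.02.
g = -1.02 / 0.77 = -1.3247%.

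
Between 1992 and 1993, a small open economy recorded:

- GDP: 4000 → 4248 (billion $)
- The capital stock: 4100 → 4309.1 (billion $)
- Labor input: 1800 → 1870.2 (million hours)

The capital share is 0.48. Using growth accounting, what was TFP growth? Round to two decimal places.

GDP growth = (4248 − 4000) / 4000 = 6.2%.
The capital stock growth = (4309.1 − 4100) / 4100 = 5.1%.
Labor input growth = (1870.2 − 1800) / 1800 = 3.9%.
Labor's share = 1 − 0.48 = 0.52.
The capital stock: 0.48 × 5.1 = 2.448 pp.
Labor input: 0.52 × 3.9 = 2.028 pp.
TFP growth = 6.2 − 4.476 = 1.724%.

1.72%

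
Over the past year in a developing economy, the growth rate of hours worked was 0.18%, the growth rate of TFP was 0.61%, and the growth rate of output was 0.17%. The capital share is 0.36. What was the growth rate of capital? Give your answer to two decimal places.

Labor's share = 1 − 0.36 = 0.64.
gY = gA + 0.64×0.18 + 0.36×g.
0.36×g = 0.17 − 0.61 − 0.1152 = -0.5552.
g = -0.5552 / 0.36 = -1.5422%.

-1.54%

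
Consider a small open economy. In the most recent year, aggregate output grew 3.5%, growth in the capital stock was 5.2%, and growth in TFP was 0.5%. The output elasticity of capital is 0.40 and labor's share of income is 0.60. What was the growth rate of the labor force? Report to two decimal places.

1.53%

Labor's share = 1 − 0.4 = 0.6.
gY = gA + 0.4×5.2 + 0.6×g.
0.6×g = 3.5 − 0.5 − 2.08 = 0.92.
g = 0.92 / 0.6 = 1.5333%.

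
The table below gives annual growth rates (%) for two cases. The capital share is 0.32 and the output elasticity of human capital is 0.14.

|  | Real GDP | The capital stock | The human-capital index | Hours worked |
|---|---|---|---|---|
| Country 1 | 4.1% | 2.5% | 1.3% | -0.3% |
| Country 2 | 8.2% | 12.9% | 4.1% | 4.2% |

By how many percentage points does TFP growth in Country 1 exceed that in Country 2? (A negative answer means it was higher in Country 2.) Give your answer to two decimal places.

2.05 percentage points

Labor's share = 1 − 0.32 − 0.14 = 0.54.
Country 1: TFP = 4.1 − 0.8 − 0.182 + 0.162 = 3.28%.
Country 2: TFP = 8.2 − 4.128 − 0.574 − 2.268 = 1.23%.
Difference = 3.28 − (1.23) = 2.05 pp.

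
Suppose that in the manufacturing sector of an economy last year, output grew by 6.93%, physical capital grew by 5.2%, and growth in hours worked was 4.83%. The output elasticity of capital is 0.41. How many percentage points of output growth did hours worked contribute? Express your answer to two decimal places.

2.85 pp

Labor's share = 1 − 0.41 = 0.59.
Contribution = share × growth = 0.59 × 4.83 = 2.8497 pp.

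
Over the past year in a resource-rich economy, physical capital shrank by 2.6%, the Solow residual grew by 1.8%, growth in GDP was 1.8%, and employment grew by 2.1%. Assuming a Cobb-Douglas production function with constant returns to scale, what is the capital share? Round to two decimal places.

gY = gA + α·gK + (1−α)·gL, so gY − gA − gL = α(gK − gL).
1.8 − 1.8 − 2.1 = α × (-2.6 − 2.1).
-2.1 = -4.7 α, so α = 0.4468.

0.45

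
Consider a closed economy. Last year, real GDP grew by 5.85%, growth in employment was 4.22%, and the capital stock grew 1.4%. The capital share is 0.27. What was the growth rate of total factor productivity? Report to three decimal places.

Labor's share = 1 − 0.27 = 0.73.
The capital stock: 0.27 × 1.4 = 0.378 pp.
Employment: 0.73 × 4.22 = 3.0806 pp.
TFP growth = 5.85 − 3.4586 = 2.3914%.

2.391%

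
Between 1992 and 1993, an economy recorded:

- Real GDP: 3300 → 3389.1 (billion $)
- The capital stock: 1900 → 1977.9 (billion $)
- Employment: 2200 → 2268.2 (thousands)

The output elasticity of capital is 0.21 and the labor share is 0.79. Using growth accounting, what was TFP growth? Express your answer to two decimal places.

-0.61%

Real GDP growth = (3389.1 − 3300) / 3300 = 2.7%.
The capital stock growth = (1977.9 − 1900) / 1900 = 4.1%.
Employment growth = (2268.2 − 2200) / 2200 = 3.1%.
Labor's share = 1 − 0.21 = 0.79.
The capital stock: 0.21 × 4.1 = 0.861 pp.
Employment: 0.79 × 3.1 = 2.449 pp.
TFP growth = 2.7 − 3.31 = -0.61%.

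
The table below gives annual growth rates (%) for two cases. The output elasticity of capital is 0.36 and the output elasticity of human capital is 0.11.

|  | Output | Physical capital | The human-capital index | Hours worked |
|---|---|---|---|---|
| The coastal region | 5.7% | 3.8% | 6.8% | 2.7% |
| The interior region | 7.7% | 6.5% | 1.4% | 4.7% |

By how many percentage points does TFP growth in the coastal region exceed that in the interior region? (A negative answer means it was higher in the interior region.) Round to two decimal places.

-0.56 percentage points

Labor's share = 1 − 0.36 − 0.11 = 0.53.
The coastal region: TFP = 5.7 − 1.368 − 0.748 − 1.431 = 2.153%.
The interior region: TFP = 7.7 − 2.34 − 0.154 − 2.491 = 2.715%.
Difference = 2.153 − (2.715) = -0.562 pp.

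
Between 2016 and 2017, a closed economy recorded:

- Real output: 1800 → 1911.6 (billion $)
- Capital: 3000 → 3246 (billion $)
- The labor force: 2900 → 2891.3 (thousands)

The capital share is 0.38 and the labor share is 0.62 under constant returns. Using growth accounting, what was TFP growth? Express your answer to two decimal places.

3.27%

Real output growth = (1911.6 − 1800) / 1800 = 6.2%.
Capital growth = (3246 − 3000) / 3000 = 8.2%.
The labor force growth = (2891.3 − 2900) / 2900 = -0.3%.
Labor's share = 1 − 0.38 = 0.62.
Capital: 0.38 × 8.2 = 3.116 pp.
The labor force: 0.62 × (-0.3) = -0.186 pp.
TFP growth = 6.2 − 2.93 = 3.27%.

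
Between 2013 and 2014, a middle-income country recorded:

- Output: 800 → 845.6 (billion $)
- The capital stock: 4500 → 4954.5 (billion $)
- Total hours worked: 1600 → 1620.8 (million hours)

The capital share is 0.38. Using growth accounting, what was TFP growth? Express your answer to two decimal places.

1.06%

Output growth = (845.6 − 800) / 800 = 5.7%.
The capital stock growth = (4954.5 − 4500) / 4500 = 10.1%.
Total hours worked growth = (1620.8 − 1600) / 1600 = 1.3%.
Labor's share = 1 − 0.38 = 0.62.
The capital stock: 0.38 × 10.1 = 3.838 pp.
Total hours worked: 0.62 × 1.3 = 0.806 pp.
TFP growth = 5.7 − 4.644 = 1.056%.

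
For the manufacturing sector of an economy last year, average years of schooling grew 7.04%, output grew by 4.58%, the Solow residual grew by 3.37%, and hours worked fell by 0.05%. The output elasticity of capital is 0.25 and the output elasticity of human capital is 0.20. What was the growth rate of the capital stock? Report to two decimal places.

Labor's share = 1 − 0.25 − 0.2 = 0.55.
gY = gA + 0.2×7.04 + 0.55×(-0.05) + 0.25×g.
0.25×g = 4.58 − 3.37 − 1.3805 = -0.1705.
g = -0.1705 / 0.25 = -0.682%.

-0.68%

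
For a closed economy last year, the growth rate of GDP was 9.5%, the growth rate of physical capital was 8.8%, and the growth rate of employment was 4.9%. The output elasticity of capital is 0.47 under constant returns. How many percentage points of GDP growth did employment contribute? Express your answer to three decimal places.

2.597

Labor's share = 1 − 0.47 = 0.53.
Contribution = share × growth = 0.53 × 4.9 = 2.597 pp.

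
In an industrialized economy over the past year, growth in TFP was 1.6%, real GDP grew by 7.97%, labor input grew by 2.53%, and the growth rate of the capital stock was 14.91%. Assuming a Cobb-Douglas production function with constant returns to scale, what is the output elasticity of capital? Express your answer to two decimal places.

gY = gA + α·gK + (1−α)·gL, so gY − gA − gL = α(gK − gL).
7.97 − 1.6 − 2.53 = α × (14.91 − 2.53).
3.84 = 12.38 α, so α = 0.3102.

The output elasticity of capital is 0.31.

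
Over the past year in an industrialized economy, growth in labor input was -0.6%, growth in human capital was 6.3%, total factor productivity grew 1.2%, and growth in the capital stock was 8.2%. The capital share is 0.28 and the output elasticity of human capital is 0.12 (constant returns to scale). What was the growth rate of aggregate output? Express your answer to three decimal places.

Labor's share = 1 − 0.28 − 0.12 = 0.6.
The capital stock: 0.28 × 8.2 = 2.296 pp.
Human capital: 0.12 × 6.3 = 0.756 pp.
Labor input: 0.6 × (-0.6) = -0.36 pp.
Output growth = 1.2 + 2.692 = 3.892%.

Aggregate output grew 3.892%.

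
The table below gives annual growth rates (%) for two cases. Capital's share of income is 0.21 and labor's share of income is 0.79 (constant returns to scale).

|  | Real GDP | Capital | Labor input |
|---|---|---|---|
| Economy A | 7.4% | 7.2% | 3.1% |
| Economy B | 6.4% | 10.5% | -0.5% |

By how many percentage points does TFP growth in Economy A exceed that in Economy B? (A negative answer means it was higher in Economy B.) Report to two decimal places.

Labor's share = 1 − 0.21 = 0.79.
Economy A: TFP = 7.4 − 1.512 − 2.449 = 3.439%.
Economy B: TFP = 6.4 − 2.205 + 0.395 = 4.59%.
Difference = 3.439 − (4.59) = -1.151 pp.

-1.15 percentage points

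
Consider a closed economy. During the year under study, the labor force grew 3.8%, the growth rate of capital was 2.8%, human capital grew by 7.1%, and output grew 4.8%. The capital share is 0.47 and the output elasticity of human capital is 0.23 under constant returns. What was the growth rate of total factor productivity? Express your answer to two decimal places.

0.71%

Labor's share = 1 − 0.47 − 0.23 = 0.3.
Capital: 0.47 × 2.8 = 1.316 pp.
Human capital: 0.23 × 7.1 = 1.633 pp.
The labor force: 0.3 × 3.8 = 1.14 pp.
TFP growth = 4.8 − 4.089 = 0.711%.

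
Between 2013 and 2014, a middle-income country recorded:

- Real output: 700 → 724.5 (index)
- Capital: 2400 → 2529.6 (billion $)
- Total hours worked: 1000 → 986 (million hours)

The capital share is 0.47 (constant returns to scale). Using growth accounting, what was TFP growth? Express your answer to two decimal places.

1.70%

Real output growth = (724.5 − 700) / 700 = 3.5%.
Capital growth = (2529.6 − 2400) / 2400 = 5.4%.
Total hours worked growth = (986 − 1000) / 1000 = -1.4%.
Labor's share = 1 − 0.47 = 0.53.
Capital: 0.47 × 5.4 = 2.538 pp.
Total hours worked: 0.53 × (-1.4) = -0.742 pp.
TFP growth = 3.5 − 1.796 = 1.704%.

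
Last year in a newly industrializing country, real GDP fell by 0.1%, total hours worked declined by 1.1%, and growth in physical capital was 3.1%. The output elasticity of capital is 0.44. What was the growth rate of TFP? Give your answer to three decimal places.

Labor's share = 1 − 0.44 = 0.56.
Physical capital: 0.44 × 3.1 = 1.364 pp.
Total hours worked: 0.56 × (-1.1) = -0.616 pp.
TFP growth = -0.1 − 0.748 = -0.848%.

-0.848%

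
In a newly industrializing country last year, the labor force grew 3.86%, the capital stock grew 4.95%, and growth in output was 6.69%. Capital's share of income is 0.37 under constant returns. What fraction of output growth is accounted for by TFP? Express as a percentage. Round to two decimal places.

36.27%

Labor's share = 1 − 0.37 = 0.63.
The capital stock: 0.37 × 4.95 = 1.8315 pp.
The labor force: 0.63 × 3.86 = 2.4318 pp.
TFP growth = 6.69 − 4.2633 = 2.4267%.
TFP share of growth = 2.4267 / 6.69 × 100 = 36.2735%.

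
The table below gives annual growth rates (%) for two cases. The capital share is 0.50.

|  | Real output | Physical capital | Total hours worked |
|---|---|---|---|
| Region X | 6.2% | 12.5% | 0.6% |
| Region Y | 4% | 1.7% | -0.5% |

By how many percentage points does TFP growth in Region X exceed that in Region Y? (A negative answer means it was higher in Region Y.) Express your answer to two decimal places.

Labor's share = 1 − 0.5 = 0.5.
Region X: TFP = 6.2 − 6.25 − 0.3 = -0.35%.
Region Y: TFP = 4 − 0.85 + 0.25 = 3.4%.
Difference = -0.35 − (3.4) = -3.75 pp.

-3.75 percentage points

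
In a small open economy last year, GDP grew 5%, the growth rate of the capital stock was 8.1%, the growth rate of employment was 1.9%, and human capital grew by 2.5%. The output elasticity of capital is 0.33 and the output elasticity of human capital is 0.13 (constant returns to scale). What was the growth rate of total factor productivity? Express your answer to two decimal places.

Labor's share = 1 − 0.33 − 0.13 = 0.54.
The capital stock: 0.33 × 8.1 = 2.673 pp.
Human capital: 0.13 × 2.5 = 0.325 pp.
Employment: 0.54 × 1.9 = 1.026 pp.
TFP growth = 5 − 4.024 = 0.976%.

0.98%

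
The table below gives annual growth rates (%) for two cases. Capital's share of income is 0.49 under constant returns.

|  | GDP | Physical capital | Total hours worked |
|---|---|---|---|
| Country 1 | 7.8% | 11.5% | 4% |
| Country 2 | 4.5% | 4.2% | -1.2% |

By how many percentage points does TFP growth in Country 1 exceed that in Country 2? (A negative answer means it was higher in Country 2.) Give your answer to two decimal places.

-2.93 percentage points

Labor's share = 1 − 0.49 = 0.51.
Country 1: TFP = 7.8 − 5.635 − 2.04 = 0.125%.
Country 2: TFP = 4.5 − 2.058 + 0.612 = 3.054%.
Difference = 0.125 − (3.054) = -2.929 pp.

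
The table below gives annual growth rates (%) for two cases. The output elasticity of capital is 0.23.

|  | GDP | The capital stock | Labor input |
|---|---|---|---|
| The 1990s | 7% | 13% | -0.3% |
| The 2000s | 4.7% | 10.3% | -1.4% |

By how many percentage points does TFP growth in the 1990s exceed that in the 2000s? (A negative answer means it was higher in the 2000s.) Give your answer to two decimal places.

0.83 percentage points

Labor's share = 1 − 0.23 = 0.77.
The 1990s: TFP = 7 − 2.99 + 0.231 = 4.241%.
The 2000s: TFP = 4.7 − 2.369 + 1.078 = 3.409%.
Difference = 4.241 − (3.409) = 0.832 pp.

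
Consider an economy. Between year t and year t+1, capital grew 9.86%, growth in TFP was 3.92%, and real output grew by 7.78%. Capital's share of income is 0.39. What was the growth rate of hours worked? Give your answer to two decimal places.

Labor's share = 1 − 0.39 = 0.61.
gY = gA + 0.39×9.86 + 0.61×g.
0.61×g = 7.78 − 3.92 − 3.8454 = 0.0146.
g = 0.0146 / 0.61 = 0.0239%.

Hours worked grew 0.02%.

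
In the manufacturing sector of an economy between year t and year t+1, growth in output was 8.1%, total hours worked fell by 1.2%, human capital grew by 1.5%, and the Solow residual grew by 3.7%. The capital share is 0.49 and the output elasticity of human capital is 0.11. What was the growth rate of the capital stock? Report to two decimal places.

Labor's share = 1 − 0.49 − 0.11 = 0.4.
gY = gA + 0.11×1.5 + 0.4×(-1.2) + 0.49×g.
0.49×g = 8.1 − 3.7 + 0.315 = 4.715.
g = 4.715 / 0.49 = 9.6224%.

The capital stock growth was 9.62%.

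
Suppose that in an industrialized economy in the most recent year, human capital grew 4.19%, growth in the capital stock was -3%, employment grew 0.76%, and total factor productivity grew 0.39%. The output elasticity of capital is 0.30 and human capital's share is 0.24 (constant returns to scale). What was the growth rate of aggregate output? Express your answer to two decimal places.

Aggregate output growth was 0.85%.

Labor's share = 1 − 0.3 − 0.24 = 0.46.
The capital stock: 0.3 × (-3) = -0.9 pp.
Human capital: 0.24 × 4.19 = 1.0056 pp.
Employment: 0.46 × 0.76 = 0.3496 pp.
Output growth = 0.39 + 0.4552 = 0.8452%.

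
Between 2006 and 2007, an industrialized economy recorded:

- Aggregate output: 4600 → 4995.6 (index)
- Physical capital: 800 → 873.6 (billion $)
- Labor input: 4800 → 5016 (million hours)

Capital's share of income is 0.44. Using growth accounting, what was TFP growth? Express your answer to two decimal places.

2.03%

Aggregate output growth = (4995.6 − 4600) / 4600 = 8.6%.
Physical capital growth = (873.6 − 800) / 800 = 9.2%.
Labor input growth = (5016 − 4800) / 4800 = 4.5%.
Labor's share = 1 − 0.44 = 0.56.
Physical capital: 0.44 × 9.2 = 4.048 pp.
Labor input: 0.56 × 4.5 = 2.52 pp.
TFP growth = 8.6 − 6.568 = 2.032%.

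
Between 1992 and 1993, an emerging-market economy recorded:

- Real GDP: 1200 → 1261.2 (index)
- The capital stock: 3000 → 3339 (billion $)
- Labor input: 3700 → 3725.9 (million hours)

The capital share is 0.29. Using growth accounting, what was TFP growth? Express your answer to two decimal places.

Real GDP growth = (1261.2 − 1200) / 1200 = 5.1%.
The capital stock growth = (3339 − 3000) / 3000 = 11.3%.
Labor input growth = (3725.9 − 3700) / 3700 = 0.7%.
Labor's share = 1 − 0.29 = 0.71.
The capital stock: 0.29 × 11.3 = 3.277 pp.
Labor input: 0.71 × 0.7 = 0.497 pp.
TFP growth = 5.1 − 3.774 = 1.326%.

1.33%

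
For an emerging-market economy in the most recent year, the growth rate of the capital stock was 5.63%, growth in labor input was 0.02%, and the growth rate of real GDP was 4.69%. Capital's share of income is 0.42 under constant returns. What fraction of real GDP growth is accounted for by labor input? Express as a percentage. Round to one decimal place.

Labor's share = 1 − 0.42 = 0.58.
Labor input contributed 0.58 × 0.02 = 0.0116 pp.
Share of growth = 0.0116 / 4.69 × 100 = 0.247%.

0.2%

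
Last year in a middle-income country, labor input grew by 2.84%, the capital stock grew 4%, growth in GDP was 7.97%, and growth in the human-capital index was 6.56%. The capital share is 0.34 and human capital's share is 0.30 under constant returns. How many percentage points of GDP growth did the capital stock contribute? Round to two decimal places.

Contribution = share × growth = 0.34 × 4 = 1.36 pp.

1.36 pp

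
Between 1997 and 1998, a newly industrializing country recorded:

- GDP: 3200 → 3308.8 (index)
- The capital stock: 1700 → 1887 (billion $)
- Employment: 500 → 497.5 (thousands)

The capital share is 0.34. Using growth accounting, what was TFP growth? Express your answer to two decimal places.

-0.01%

GDP growth = (3308.8 − 3200) / 3200 = 3.4%.
The capital stock growth = (1887 − 1700) / 1700 = 11%.
Employment growth = (497.5 − 500) / 500 = -0.5%.
Labor's share = 1 − 0.34 = 0.66.
The capital stock: 0.34 × 11 = 3.74 pp.
Employment: 0.66 × (-0.5) = -0.33 pp.
TFP growth = 3.4 − 3.41 = -0.01%.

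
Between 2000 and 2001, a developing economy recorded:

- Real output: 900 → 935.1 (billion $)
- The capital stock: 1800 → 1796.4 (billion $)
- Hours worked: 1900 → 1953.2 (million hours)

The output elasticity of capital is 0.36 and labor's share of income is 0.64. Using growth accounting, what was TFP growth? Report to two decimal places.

Real output growth = (935.1 − 900) / 900 = 3.9%.
The capital stock growth = (1796.4 − 1800) / 1800 = -0.2%.
Hours worked growth = (1953.2 − 1900) / 1900 = 2.8%.
Labor's share = 1 − 0.36 = 0.64.
The capital stock: 0.36 × (-0.2) = -0.072 pp.
Hours worked: 0.64 × 2.8 = 1.792 pp.
TFP growth = 3.9 − 1.72 = 2.18%.

2.18%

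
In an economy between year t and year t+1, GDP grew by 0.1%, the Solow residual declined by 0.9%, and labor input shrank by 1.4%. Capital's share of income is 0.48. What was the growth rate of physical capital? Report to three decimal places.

Labor's share = 1 − 0.48 = 0.52.
gY = gA + 0.52×(-1.4) + 0.48×g.
0.48×g = 0.1 + 0.9 + 0.728 = 1.728.
g = 1.728 / 0.48 = 3.6%.

3.600%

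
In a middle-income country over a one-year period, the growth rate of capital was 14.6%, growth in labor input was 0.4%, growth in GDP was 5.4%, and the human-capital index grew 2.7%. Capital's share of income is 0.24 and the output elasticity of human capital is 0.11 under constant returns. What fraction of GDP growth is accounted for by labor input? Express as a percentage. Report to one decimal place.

4.8%

Labor's share = 1 − 0.24 − 0.11 = 0.65.
Labor input contributed 0.65 × 0.4 = 0.26 pp.
Share of growth = 0.26 / 5.4 × 100 = 4.815%.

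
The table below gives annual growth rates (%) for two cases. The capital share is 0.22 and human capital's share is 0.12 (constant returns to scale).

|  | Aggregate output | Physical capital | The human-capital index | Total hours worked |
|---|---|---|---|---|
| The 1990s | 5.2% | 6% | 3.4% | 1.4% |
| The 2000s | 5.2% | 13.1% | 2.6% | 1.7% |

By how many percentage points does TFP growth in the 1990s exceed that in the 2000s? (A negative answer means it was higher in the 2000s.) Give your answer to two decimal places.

1.66 percentage points

Labor's share = 1 − 0.22 − 0.12 = 0.66.
The 1990s: TFP = 5.2 − 1.32 − 0.408 − 0.924 = 2.548%.
The 2000s: TFP = 5.2 − 2.882 − 0.312 − 1.122 = 0.884%.
Difference = 2.548 − (0.884) = 1.664 pp.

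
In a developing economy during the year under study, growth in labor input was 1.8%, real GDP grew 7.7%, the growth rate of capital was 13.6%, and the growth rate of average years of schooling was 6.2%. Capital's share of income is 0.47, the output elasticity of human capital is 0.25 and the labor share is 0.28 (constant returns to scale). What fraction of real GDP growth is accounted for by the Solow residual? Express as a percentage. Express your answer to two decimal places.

-9.69%

Labor's share = 1 − 0.47 − 0.25 = 0.28.
Capital: 0.47 × 13.6 = 6.392 pp.
Average years of schooling: 0.25 × 6.2 = 1.55 pp.
Labor input: 0.28 × 1.8 = 0.504 pp.
TFP growth = 7.7 − 8.446 = -0.746%.
TFP share of growth = -0.746 / 7.7 × 100 = -9.6883%.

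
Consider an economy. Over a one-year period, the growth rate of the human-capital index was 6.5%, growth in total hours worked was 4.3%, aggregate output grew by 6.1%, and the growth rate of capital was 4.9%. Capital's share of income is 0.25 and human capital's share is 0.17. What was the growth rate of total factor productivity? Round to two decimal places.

Total factor productivity grew 1.28%.

Labor's share = 1 − 0.25 − 0.17 = 0.58.
Capital: 0.25 × 4.9 = 1.225 pp.
The human-capital index: 0.17 × 6.5 = 1.105 pp.
Total hours worked: 0.58 × 4.3 = 2.494 pp.
TFP growth = 6.1 − 4.824 = 1.276%.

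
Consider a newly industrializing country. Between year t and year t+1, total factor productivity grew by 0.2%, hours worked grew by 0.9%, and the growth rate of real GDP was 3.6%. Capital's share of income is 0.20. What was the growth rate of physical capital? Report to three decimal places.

Physical capital grew 13.400%.

Labor's share = 1 − 0.2 = 0.8.
gY = gA + 0.8×0.9 + 0.2×g.
0.2×g = 3.6 − 0.2 − 0.72 = 2.68.
g = 2.68 / 0.2 = 13.4%.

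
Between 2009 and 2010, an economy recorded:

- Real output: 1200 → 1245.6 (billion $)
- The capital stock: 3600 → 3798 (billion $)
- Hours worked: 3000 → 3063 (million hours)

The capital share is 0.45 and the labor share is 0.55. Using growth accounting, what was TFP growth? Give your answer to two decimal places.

TFP grew 0.17%.

Real output growth = (1245.6 − 1200) / 1200 = 3.8%.
The capital stock growth = (3798 − 3600) / 3600 = 5.5%.
Hours worked growth = (3063 − 3000) / 3000 = 2.1%.
Labor's share = 1 − 0.45 = 0.55.
The capital stock: 0.45 × 5.5 = 2.475 pp.
Hours worked: 0.55 × 2.1 = 1.155 pp.
TFP growth = 3.8 − 3.63 = 0.17%.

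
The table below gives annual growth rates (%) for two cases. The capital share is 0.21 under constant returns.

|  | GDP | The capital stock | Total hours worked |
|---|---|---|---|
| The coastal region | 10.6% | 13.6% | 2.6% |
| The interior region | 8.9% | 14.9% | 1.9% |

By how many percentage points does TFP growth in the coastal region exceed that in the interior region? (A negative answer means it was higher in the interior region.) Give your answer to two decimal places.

Labor's share = 1 − 0.21 = 0.79.
The coastal region: TFP = 10.6 − 2.856 − 2.054 = 5.69%.
The interior region: TFP = 8.9 − 3.129 − 1.501 = 4.27%.
Difference = 5.69 − (4.27) = 1.42 pp.

1.42 percentage points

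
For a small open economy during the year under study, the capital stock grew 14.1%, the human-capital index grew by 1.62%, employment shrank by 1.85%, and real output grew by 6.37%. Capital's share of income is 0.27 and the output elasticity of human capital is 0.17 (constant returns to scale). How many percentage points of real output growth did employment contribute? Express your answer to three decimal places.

-1.036

Labor's share = 1 − 0.27 − 0.17 = 0.56.
Contribution = share × growth = 0.56 × (-1.85) = -1.036 pp.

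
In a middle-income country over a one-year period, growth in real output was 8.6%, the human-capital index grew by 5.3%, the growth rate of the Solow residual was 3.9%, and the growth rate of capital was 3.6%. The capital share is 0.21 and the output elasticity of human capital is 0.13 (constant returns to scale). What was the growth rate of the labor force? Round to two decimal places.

Labor's share = 1 − 0.21 − 0.13 = 0.66.
gY = gA + 0.21×3.6 + 0.13×5.3 + 0.66×g.
0.66×g = 8.6 − 3.9 − 1.445 = 3.255.
g = 3.255 / 0.66 = 4.9318%.

The labor force growth was 4.93%.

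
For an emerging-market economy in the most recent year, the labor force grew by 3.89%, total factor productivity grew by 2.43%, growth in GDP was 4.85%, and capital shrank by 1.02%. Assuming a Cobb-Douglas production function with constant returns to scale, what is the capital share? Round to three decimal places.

0.299

gY = gA + α·gK + (1−α)·gL, so gY − gA − gL = α(gK − gL).
4.85 − 2.43 − 3.89 = α × (-1.02 − 3.89).
-1.47 = -4.91 α, so α = 0.29939.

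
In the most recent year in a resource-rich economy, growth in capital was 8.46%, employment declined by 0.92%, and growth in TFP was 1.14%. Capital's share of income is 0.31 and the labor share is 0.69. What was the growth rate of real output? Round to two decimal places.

Labor's share = 1 − 0.31 = 0.69.
Capital: 0.31 × 8.46 = 2.6226 pp.
Employment: 0.69 × (-0.92) = -0.6348 pp.
Output growth = 1.14 + 1.9878 = 3.1278%.

3.13%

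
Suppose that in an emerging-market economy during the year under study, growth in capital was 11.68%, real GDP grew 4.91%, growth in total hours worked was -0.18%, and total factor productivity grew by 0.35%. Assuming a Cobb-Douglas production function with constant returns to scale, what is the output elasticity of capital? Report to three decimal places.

α = 0.400

gY = gA + α·gK + (1−α)·gL, so gY − gA − gL = α(gK − gL).
4.91 − 0.35 + 0.18 = α × (11.68 − (-0.18)).
4.74 = 11.86 α, so α = 0.39966.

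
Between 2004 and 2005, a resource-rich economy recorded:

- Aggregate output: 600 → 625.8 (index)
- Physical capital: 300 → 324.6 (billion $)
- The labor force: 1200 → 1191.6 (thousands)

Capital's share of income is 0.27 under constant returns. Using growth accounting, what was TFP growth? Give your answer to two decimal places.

Aggregate output growth = (625.8 − 600) / 600 = 4.3%.
Physical capital growth = (324.6 − 300) / 300 = 8.2%.
The labor force growth = (1191.6 − 1200) / 1200 = -0.7%.
Labor's share = 1 − 0.27 = 0.73.
Physical capital: 0.27 × 8.2 = 2.214 pp.
The labor force: 0.73 × (-0.7) = -0.511 pp.
TFP growth = 4.3 − 1.703 = 2.597%.

2.60%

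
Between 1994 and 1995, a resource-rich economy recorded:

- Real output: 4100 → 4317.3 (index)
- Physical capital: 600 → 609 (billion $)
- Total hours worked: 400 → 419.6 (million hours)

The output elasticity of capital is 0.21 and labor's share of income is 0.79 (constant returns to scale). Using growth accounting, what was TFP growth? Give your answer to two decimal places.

Real output growth = (4317.3 − 4100) / 4100 = 5.3%.
Physical capital growth = (609 − 600) / 600 = 1.5%.
Total hours worked growth = (419.6 − 400) / 400 = 4.9%.
Labor's share = 1 − 0.21 = 0.79.
Physical capital: 0.21 × 1.5 = 0.315 pp.
Total hours worked: 0.79 × 4.9 = 3.871 pp.
TFP growth = 5.3 − 4.186 = 1.114%.

TFP growth was 1.11%.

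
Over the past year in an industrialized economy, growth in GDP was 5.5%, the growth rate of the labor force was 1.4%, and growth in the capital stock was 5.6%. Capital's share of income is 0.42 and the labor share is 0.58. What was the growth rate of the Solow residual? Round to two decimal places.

2.34%

Labor's share = 1 − 0.42 = 0.58.
The capital stock: 0.42 × 5.6 = 2.352 pp.
The labor force: 0.58 × 1.4 = 0.812 pp.
TFP growth = 5.5 − 3.164 = 2.336%.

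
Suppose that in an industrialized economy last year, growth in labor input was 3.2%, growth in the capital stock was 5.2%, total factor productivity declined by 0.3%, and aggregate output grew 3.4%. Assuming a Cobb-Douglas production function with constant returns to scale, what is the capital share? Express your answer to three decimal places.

α = 0.250

gY = gA + α·gK + (1−α)·gL, so gY − gA − gL = α(gK − gL).
3.4 + 0.3 − 3.2 = α × (5.2 − 3.2).
0.5 = 2 α, so α = 0.25.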